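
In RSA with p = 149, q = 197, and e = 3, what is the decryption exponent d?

φ(n) = (p−1)(q−1) = 148·196 = 29008.
Need d with 3·d ≡ 1 (mod 29008). Apply the extended Euclidean algorithm:
29008 = 9669*3 + 1
3 = 3*1 + 0
Back-substitute:
1 = 29008 − 9669·3
So 3·(-9669) ≡ 1 (mod 29008), hence d ≡ -9669 ≡ 19339 (mod 29008).

19339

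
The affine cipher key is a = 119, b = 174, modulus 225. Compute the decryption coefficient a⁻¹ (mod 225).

Run Euclid on (225, 119):
225 = 1*119 + 106
119 = 1*106 + 13
106 = 8*13 + 2
13 = 6*2 + 1
2 = 2*1 + 0
The gcd is 1. Working backward:
1 = 13 − 6·2
1 = −6·106 + 49·13
1 = 49·119 − 55·106
1 = −55·225 + 104·119
So 119·104 ≡ 1 (mod 225).

104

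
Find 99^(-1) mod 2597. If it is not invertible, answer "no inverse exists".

gcd(2597, 99) by repeated division:
2597 = 26*99 + 23
99 = 4*23 + 7
23 = 3*7 + 2
7 = 3*2 + 1
2 = 2*1 + 0
Since gcd(99, 2597) = 1, back-substitute to write 1 as a combination:
1 = 7 − 3·2
1 = −3·23 + 10·7
1 = 10·99 − 43·23
1 = −43·2597 + 1128·99
So 99·1128 ≡ 1 (mod 2597).

1128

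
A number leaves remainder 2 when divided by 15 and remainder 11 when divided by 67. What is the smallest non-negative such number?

Write x = 2 + 15·k. Then 15·k ≡ 11 − 2 ≡ 9 (mod 67).
Need 15⁻¹ mod 67. Extended Euclid on (67, 15):
67 = 4*15 + 7
15 = 2*7 + 1
7 = 7*1 + 0
Back-substitute:
1 = 15 − 2·7
1 = −2·67 + 9·15
15⁻¹ ≡ 9 (mod 67), so k ≡ 9·9 ≡ 14 (mod 67).
x = 2 + 15·14 = 212.

212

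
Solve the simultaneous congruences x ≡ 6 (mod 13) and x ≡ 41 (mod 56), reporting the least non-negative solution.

Write x = 6 + 13·k. Then 13·k ≡ 41 − 6 ≡ 35 (mod 56).
Need 13⁻¹ mod 56. Extended Euclid on (56, 13):
56 = 4·13 + 4
13 = 3·4 + 1
4 = 4·1 + 0
Back-substitute:
1 = 13 − 3·4
1 = −3·56 + 13·13
13⁻¹ ≡ 13 (mod 56), so k ≡ 13·35 ≡ 7 (mod 56).
x = 6 + 13·7 = 97.

97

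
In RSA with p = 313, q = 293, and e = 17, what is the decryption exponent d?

85745

φ(n) = (p−1)(q−1) = 312·292 = 91104.
Need d with 17·d ≡ 1 (mod 91104). Apply the extended Euclidean algorithm:
91104 = 5359*17 + 1
17 = 17*1 + 0
Back-substitute:
1 = 91104 − 5359·17
So 17·(-5359) ≡ 1 (mod 91104), hence d ≡ -5359 ≡ 85745 (mod 91104).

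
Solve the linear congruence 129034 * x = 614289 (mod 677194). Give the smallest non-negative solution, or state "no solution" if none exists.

no solution

gcd(129034, 677194):
677194 = 5*129034 + 32024
129034 = 4*32024 + 938
32024 = 34*938 + 132
938 = 7*132 + 14
132 = 9*14 + 6
14 = 2*6 + 2
6 = 3*2 + 0
gcd = 2, but 2 ∤ 614289, so the congruence has no solution.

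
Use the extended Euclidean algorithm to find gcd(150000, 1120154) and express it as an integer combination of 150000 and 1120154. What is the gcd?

2

Repeated division:
1120154 = 7*150000 + 70154
150000 = 2*70154 + 9692
70154 = 7*9692 + 2310
9692 = 4*2310 + 452
2310 = 5*452 + 50
452 = 9*50 + 2
50 = 25*2 + 0
gcd(150000, 1120154) = 2.
Working backward:
2 = 452 − 9·50
2 = −9·2310 + 46·452
2 = 46·9692 − 193·2310
2 = −193·70154 + 1397·9692
2 = 1397·150000 − 2987·70154
2 = −2987·1120154 + 22306·150000
So 2 = (-2987)·1120154 + (22306)·150000.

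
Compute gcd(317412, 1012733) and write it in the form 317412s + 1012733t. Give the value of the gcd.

Repeated division:
1012733 = 3·317412 + 60497
317412 = 5·60497 + 14927
60497 = 4·14927 + 789
14927 = 18·789 + 725
789 = 1·725 + 64
725 = 11·64 + 21
64 = 3·21 + 1
21 = 21·1 + 0
gcd(317412, 1012733) = 1.
Working backward:
1 = 64 − 3·21
1 = −3·725 + 34·64
1 = 34·789 − 37·725
1 = −37·14927 + 700·789
1 = 700·60497 − 2837·14927
1 = −2837·317412 + 14885·60497
1 = 14885·1012733 − 47492·317412
So 1 = (14885)·1012733 + (-47492)·317412.

1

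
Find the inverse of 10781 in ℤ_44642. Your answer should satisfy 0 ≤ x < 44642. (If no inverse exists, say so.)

Extended Euclidean algorithm:
44642 = 4×10781 + 1518
10781 = 7×1518 + 155
1518 = 9×155 + 123
155 = 1×123 + 32
123 = 3×32 + 27
32 = 1×27 + 5
27 = 5×5 + 2
5 = 2×2 + 1
2 = 2×1 + 0
Since gcd(10781, 44642) = 1, back-substitute to write 1 as a combination:
1 = 5 − 2·2
1 = −2·27 + 11·5
1 = 11·32 − 13·27
1 = −13·123 + 50·32
1 = 50·155 − 63·123
1 = −63·1518 + 617·155
1 = 617·10781 − 4382·1518
1 = −4382·44642 + 18145·10781
So 10781·18145 ≡ 1 (mod 44642).

18145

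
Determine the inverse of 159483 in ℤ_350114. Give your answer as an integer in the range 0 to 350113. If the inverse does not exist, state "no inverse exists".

293991

gcd(350114, 159483) by repeated division:
350114 = 2*159483 + 31148
159483 = 5*31148 + 3743
31148 = 8*3743 + 1204
3743 = 3*1204 + 131
1204 = 9*131 + 25
131 = 5*25 + 6
25 = 4*6 + 1
6 = 6*1 + 0
Since gcd(159483, 350114) = 1, back-substitute to write 1 as a combination:
1 = 25 − 4·6
1 = −4·131 + 21·25
1 = 21·1204 − 193·131
1 = −193·3743 + 600·1204
1 = 600·31148 − 4993·3743
1 = −4993·159483 + 25565·31148
1 = 25565·350114 − 56123·159483
So 159483·(-56123) ≡ 1 (mod 350114), and -56123 ≡ 293991 (mod 350114).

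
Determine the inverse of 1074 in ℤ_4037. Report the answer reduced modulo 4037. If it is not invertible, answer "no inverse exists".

2868

gcd(4037, 1074) by repeated division:
4037 = 3·1074 + 815
1074 = 1·815 + 259
815 = 3·259 + 38
259 = 6·38 + 31
38 = 1·31 + 7
31 = 4·7 + 3
7 = 2·3 + 1
3 = 3·1 + 0
Since gcd(1074, 4037) = 1, back-substitute to write 1 as a combination:
1 = 7 − 2·3
1 = −2·31 + 9·7
1 = 9·38 − 11·31
1 = −11·259 + 75·38
1 = 75·815 − 236·259
1 = −236·1074 + 311·815
1 = 311·4037 − 1169·1074
Thus 1074·(-1169) ≡ 1 (mod 4037); reducing, -1169 mod 4037 = 2868.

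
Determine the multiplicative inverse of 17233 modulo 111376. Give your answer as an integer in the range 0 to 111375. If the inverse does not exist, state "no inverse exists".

gcd(111376, 17233) by repeated division:
111376 = 6*17233 + 7978
17233 = 2*7978 + 1277
7978 = 6*1277 + 316
1277 = 4*316 + 13
316 = 24*13 + 4
13 = 3*4 + 1
4 = 4*1 + 0
gcd = 1, so the inverse exists. Back-substitute:
1 = 13 − 3·4
1 = −3·316 + 73·13
1 = 73·1277 − 295·316
1 = −295·7978 + 1843·1277
1 = 1843·17233 − 3981·7978
1 = −3981·111376 + 25729·17233
So 17233·25729 ≡ 1 (mod 111376).

25729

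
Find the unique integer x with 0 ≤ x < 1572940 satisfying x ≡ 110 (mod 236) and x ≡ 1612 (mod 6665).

Write x = 110 + 236·k. Then 236·k ≡ 1612 − 110 ≡ 1502 (mod 6665).
Need 236⁻¹ mod 6665. Extended Euclid on (6665, 236):
6665 = 28·236 + 57
236 = 4·57 + 8
57 = 7·8 + 1
8 = 8·1 + 0
Back-substitute:
1 = 57 − 7·8
1 = −7·236 + 29·57
1 = 29·6665 − 819·236
236⁻¹ ≡ 5846 (mod 6665), so k ≡ 5846·1502 ≡ 2887 (mod 6665).
x = 110 + 236·2887 = 681442.

681442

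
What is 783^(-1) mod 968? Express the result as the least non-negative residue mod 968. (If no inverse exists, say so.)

Run Euclid on (968, 783):
968 = 1·783 + 185
783 = 4·185 + 43
185 = 4·43 + 13
43 = 3·13 + 4
13 = 3·4 + 1
4 = 4·1 + 0
The gcd is 1. Working backward:
1 = 13 − 3·4
1 = −3·43 + 10·13
1 = 10·185 − 43·43
1 = −43·783 + 182·185
1 = 182·968 − 225·783
So 783·(-225) ≡ 1 (mod 968), and -225 ≡ 743 (mod 968).

743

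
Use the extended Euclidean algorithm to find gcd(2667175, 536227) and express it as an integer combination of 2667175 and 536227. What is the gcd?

1

Apply Euclid's algorithm to 2667175 and 536227:
2667175 = 4×536227 + 522267
536227 = 1×522267 + 13960
522267 = 37×13960 + 5747
13960 = 2×5747 + 2466
5747 = 2×2466 + 815
2466 = 3×815 + 21
815 = 38×21 + 17
21 = 1×17 + 4
17 = 4×4 + 1
4 = 4×1 + 0
gcd(2667175, 536227) = 1.
Working backward:
1 = 17 − 4·4
1 = −4·21 + 5·17
1 = 5·815 − 194·21
1 = −194·2466 + 587·815
1 = 587·5747 − 1368·2466
1 = −1368·13960 + 3323·5747
1 = 3323·522267 − 124319·13960
1 = −124319·536227 + 127642·522267
1 = 127642·2667175 − 634887·536227
So 1 = (127642)·2667175 + (-634887)·536227.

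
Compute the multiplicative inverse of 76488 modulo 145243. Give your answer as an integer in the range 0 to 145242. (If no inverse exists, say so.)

Run Euclid on (145243, 76488):
145243 = 1×76488 + 68755
76488 = 1×68755 + 7733
68755 = 8×7733 + 6891
7733 = 1×6891 + 842
6891 = 8×842 + 155
842 = 5×155 + 67
155 = 2×67 + 21
67 = 3×21 + 4
21 = 5×4 + 1
4 = 4×1 + 0
Since gcd(76488, 145243) = 1, back-substitute to write 1 as a combination:
1 = 21 − 5·4
1 = −5·67 + 16·21
1 = 16·155 − 37·67
1 = −37·842 + 201·155
1 = 201·6891 − 1645·842
1 = −1645·7733 + 1846·6891
1 = 1846·68755 − 16413·7733
1 = −16413·76488 + 18259·68755
1 = 18259·145243 − 34672·76488
Hence 76488⁻¹ ≡ -34672 ≡ 110571 (mod 145243).

110571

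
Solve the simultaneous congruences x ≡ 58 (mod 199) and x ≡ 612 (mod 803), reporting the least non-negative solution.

Write x = 58 + 199·k. Then 199·k ≡ 612 − 58 ≡ 554 (mod 803).
Need 199⁻¹ mod 803. Extended Euclid on (803, 199):
803 = 4×199 + 7
199 = 28×7 + 3
7 = 2×3 + 1
3 = 3×1 + 0
Back-substitute:
1 = 7 − 2·3
1 = −2·199 + 57·7
1 = 57·803 − 230·199
199⁻¹ ≡ 573 (mod 803), so k ≡ 573·554 ≡ 257 (mod 803).
x = 58 + 199·257 = 51201.

51201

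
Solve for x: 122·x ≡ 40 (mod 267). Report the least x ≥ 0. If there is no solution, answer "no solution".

101

First find gcd(122, 267):
267 = 2·122 + 23
122 = 5·23 + 7
23 = 3·7 + 2
7 = 3·2 + 1
2 = 2·1 + 0
gcd = 1, so a unique solution mod 267 exists.
Back-substitute for the Bézout coefficients:
1 = 7 − 3·2
1 = −3·23 + 10·7
1 = 10·122 − 53·23
1 = −53·267 + 116·122
So 122·(116) ≡ 1 (mod 267), giving 122⁻¹ ≡ 116.
x ≡ 122⁻¹·40 ≡ 116·40 ≡ 101 (mod 267).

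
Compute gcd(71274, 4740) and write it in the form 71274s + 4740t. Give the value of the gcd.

6

Repeated division:
71274 = 15×4740 + 174
4740 = 27×174 + 42
174 = 4×42 + 6
42 = 7×6 + 0
gcd(71274, 4740) = 6.
Back-substituting:
6 = 174 − 4·42
6 = −4·4740 + 109·174
6 = 109·71274 − 1639·4740
So 6 = (109)·71274 + (-1639)·4740.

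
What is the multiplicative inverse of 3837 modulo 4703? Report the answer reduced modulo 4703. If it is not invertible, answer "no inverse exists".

1450

Run Euclid on (4703, 3837):
4703 = 1·3837 + 866
3837 = 4·866 + 373
866 = 2·373 + 120
373 = 3·120 + 13
120 = 9·13 + 3
13 = 4·3 + 1
3 = 3·1 + 0
The gcd is 1. Working backward:
1 = 13 − 4·3
1 = −4·120 + 37·13
1 = 37·373 − 115·120
1 = −115·866 + 267·373
1 = 267·3837 − 1183·866
1 = −1183·4703 + 1450·3837
So 3837·1450 ≡ 1 (mod 4703).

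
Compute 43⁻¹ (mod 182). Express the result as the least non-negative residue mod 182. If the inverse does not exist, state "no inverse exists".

127

Apply the Euclidean algorithm to 182 and 43:
182 = 4×43 + 10
43 = 4×10 + 3
10 = 3×3 + 1
3 = 3×1 + 0
gcd = 1, so the inverse exists. Back-substitute:
1 = 10 − 3·3
1 = −3·43 + 13·10
1 = 13·182 − 55·43
Thus 43·(-55) ≡ 1 (mod 182); reducing, -55 mod 182 = 127.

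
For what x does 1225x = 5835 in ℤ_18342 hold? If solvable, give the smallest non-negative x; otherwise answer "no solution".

12657

First find gcd(1225, 18342):
18342 = 14·1225 + 1192
1225 = 1·1192 + 33
1192 = 36·33 + 4
33 = 8·4 + 1
4 = 4·1 + 0
gcd = 1, so a unique solution mod 18342 exists.
Back-substitute for the Bézout coefficients:
1 = 33 − 8·4
1 = −8·1192 + 289·33
1 = 289·1225 − 297·1192
1 = −297·18342 + 4447·1225
So 1225·(4447) ≡ 1 (mod 18342), giving 1225⁻¹ ≡ 4447.
x ≡ 1225⁻¹·5835 ≡ 4447·5835 ≡ 12657 (mod 18342).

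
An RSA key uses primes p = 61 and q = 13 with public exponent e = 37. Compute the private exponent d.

253

φ(n) = (p−1)(q−1) = 60·12 = 720.
Need d with 37·d ≡ 1 (mod 720). Apply the extended Euclidean algorithm:
720 = 19·37 + 17
37 = 2·17 + 3
17 = 5·3 + 2
3 = 1·2 + 1
2 = 2·1 + 0
Back-substitute:
1 = 3 − 2
1 = −17 + 6·3
1 = 6·37 − 13·17
1 = −13·720 + 253·37
So 37·253 ≡ 1 (mod 720), hence d = 253.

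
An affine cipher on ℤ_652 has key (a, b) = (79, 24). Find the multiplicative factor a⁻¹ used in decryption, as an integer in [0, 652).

Run Euclid on (652, 79):
652 = 8·79 + 20
79 = 3·20 + 19
20 = 1·19 + 1
19 = 19·1 + 0
The gcd is 1. Working backward:
1 = 20 − 19
1 = −79 + 4·20
1 = 4·652 − 33·79
Thus 79·(-33) ≡ 1 (mod 652); reducing, -33 mod 652 = 619.

619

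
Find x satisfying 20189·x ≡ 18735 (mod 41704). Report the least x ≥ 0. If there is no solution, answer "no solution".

no solution

gcd(20189, 41704):
41704 = 2×20189 + 1326
20189 = 15×1326 + 299
1326 = 4×299 + 130
299 = 2×130 + 39
130 = 3×39 + 13
39 = 3×13 + 0
gcd = 13, but 13 ∤ 18735, so the congruence has no solution.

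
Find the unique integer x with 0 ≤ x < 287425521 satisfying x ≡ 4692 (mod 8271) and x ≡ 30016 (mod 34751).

Write x = 4692 + 8271·k. Then 8271·k ≡ 30016 − 4692 ≡ 25324 (mod 34751).
Need 8271⁻¹ mod 34751. Extended Euclid on (34751, 8271):
34751 = 4·8271 + 1667
8271 = 4·1667 + 1603
1667 = 1·1603 + 64
1603 = 25·64 + 3
64 = 21·3 + 1
3 = 3·1 + 0
Back-substitute:
1 = 64 − 21·3
1 = −21·1603 + 526·64
1 = 526·1667 − 547·1603
1 = −547·8271 + 2714·1667
1 = 2714·34751 − 11403·8271
8271⁻¹ ≡ 23348 (mod 34751), so k ≡ 23348·25324 ≡ 11238 (mod 34751).
x = 4692 + 8271·11238 = 92954190.

92954190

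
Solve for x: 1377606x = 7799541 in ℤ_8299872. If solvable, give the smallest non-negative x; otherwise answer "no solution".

gcd(1377606, 8299872):
8299872 = 6·1377606 + 34236
1377606 = 40·34236 + 8166
34236 = 4·8166 + 1572
8166 = 5·1572 + 306
1572 = 5·306 + 42
306 = 7·42 + 12
42 = 3·12 + 6
12 = 2·6 + 0
gcd = 6, but 6 ∤ 7799541, so the congruence has no solution.

no solution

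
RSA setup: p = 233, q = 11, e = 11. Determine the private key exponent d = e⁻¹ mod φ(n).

211

φ(n) = (p−1)(q−1) = 232·10 = 2320.
Need d with 11·d ≡ 1 (mod 2320). Apply the extended Euclidean algorithm:
2320 = 210·11 + 10
11 = 1·10 + 1
10 = 10·1 + 0
Back-substitute:
1 = 11 − 10
1 = −2320 + 211·11
So 11·211 ≡ 1 (mod 2320), hence d = 211.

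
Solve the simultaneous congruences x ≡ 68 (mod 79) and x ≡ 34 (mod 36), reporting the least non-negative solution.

Write x = 68 + 79·k. Then 79·k ≡ 34 − 68 ≡ 2 (mod 36).
Need 79⁻¹ mod 36. Extended Euclid on (36, 7):
36 = 5×7 + 1
7 = 7×1 + 0
Back-substitute:
1 = 36 − 5·7
79⁻¹ ≡ 31 (mod 36), so k ≡ 31·2 ≡ 26 (mod 36).
x = 68 + 79·26 = 2122.

2122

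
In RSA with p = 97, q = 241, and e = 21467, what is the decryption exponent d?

7763

φ(n) = (p−1)(q−1) = 96·240 = 23040.
Need d with 21467·d ≡ 1 (mod 23040). Apply the extended Euclidean algorithm:
23040 = 1×21467 + 1573
21467 = 13×1573 + 1018
1573 = 1×1018 + 555
1018 = 1×555 + 463
555 = 1×463 + 92
463 = 5×92 + 3
92 = 30×3 + 2
3 = 1×2 + 1
2 = 2×1 + 0
Back-substitute:
1 = 3 − 2
1 = −92 + 31·3
1 = 31·463 − 156·92
1 = −156·555 + 187·463
1 = 187·1018 − 343·555
1 = −343·1573 + 530·1018
1 = 530·21467 − 7233·1573
1 = −7233·23040 + 7763·21467
So 21467·7763 ≡ 1 (mod 23040), hence d = 7763.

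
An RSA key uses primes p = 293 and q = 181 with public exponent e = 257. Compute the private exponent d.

44993

φ(n) = (p−1)(q−1) = 292·180 = 52560.
Need d with 257·d ≡ 1 (mod 52560). Apply the extended Euclidean algorithm:
52560 = 204×257 + 132
257 = 1×132 + 125
132 = 1×125 + 7
125 = 17×7 + 6
7 = 1×6 + 1
6 = 6×1 + 0
Back-substitute:
1 = 7 − 6
1 = −125 + 18·7
1 = 18·132 − 19·125
1 = −19·257 + 37·132
1 = 37·52560 − 7567·257
So 257·(-7567) ≡ 1 (mod 52560), hence d ≡ -7567 ≡ 44993 (mod 52560).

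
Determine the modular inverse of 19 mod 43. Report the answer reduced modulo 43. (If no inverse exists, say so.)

34

Extended Euclidean algorithm:
43 = 2·19 + 5
19 = 3·5 + 4
5 = 1·4 + 1
4 = 4·1 + 0
gcd = 1, so the inverse exists. Back-substitute:
1 = 5 − 4
1 = −19 + 4·5
1 = 4·43 − 9·19
So 19·(-9) ≡ 1 (mod 43), and -9 ≡ 34 (mod 43).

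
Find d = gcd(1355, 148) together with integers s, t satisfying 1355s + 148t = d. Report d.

1

Apply Euclid's algorithm to 1355 and 148:
1355 = 9×148 + 23
148 = 6×23 + 10
23 = 2×10 + 3
10 = 3×3 + 1
3 = 3×1 + 0
gcd(1355, 148) = 1.
Working backward:
1 = 10 − 3·3
1 = −3·23 + 7·10
1 = 7·148 − 45·23
1 = −45·1355 + 412·148
So 1 = (-45)·1355 + (412)·148.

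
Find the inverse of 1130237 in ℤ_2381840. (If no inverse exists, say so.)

Run Euclid on (2381840, 1130237):
2381840 = 2×1130237 + 121366
1130237 = 9×121366 + 37943
121366 = 3×37943 + 7537
37943 = 5×7537 + 258
7537 = 29×258 + 55
258 = 4×55 + 38
55 = 1×38 + 17
38 = 2×17 + 4
17 = 4×4 + 1
4 = 4×1 + 0
gcd = 1, so the inverse exists. Back-substitute:
1 = 17 − 4·4
1 = −4·38 + 9·17
1 = 9·55 − 13·38
1 = −13·258 + 61·55
1 = 61·7537 − 1782·258
1 = −1782·37943 + 8971·7537
1 = 8971·121366 − 28695·37943
1 = −28695·1130237 + 267226·121366
1 = 267226·2381840 − 563147·1130237
Hence 1130237⁻¹ ≡ -563147 ≡ 1818693 (mod 2381840).

1818693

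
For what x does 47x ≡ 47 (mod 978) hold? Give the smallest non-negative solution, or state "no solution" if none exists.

First find gcd(47, 978):
978 = 20*47 + 38
47 = 1*38 + 9
38 = 4*9 + 2
9 = 4*2 + 1
2 = 2*1 + 0
gcd = 1, so a unique solution mod 978 exists.
Back-substitute for the Bézout coefficients:
1 = 9 − 4·2
1 = −4·38 + 17·9
1 = 17·47 − 21·38
1 = −21·978 + 437·47
So 47·(437) ≡ 1 (mod 978), giving 47⁻¹ ≡ 437.
x ≡ 47⁻¹·47 ≡ 437·47 ≡ 1 (mod 978).

1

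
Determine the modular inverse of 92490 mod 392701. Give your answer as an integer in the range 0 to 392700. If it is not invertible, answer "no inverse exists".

gcd(392701, 92490) by repeated division:
392701 = 4×92490 + 22741
92490 = 4×22741 + 1526
22741 = 14×1526 + 1377
1526 = 1×1377 + 149
1377 = 9×149 + 36
149 = 4×36 + 5
36 = 7×5 + 1
5 = 5×1 + 0
The gcd is 1. Working backward:
1 = 36 − 7·5
1 = −7·149 + 29·36
1 = 29·1377 − 268·149
1 = −268·1526 + 297·1377
1 = 297·22741 − 4426·1526
1 = −4426·92490 + 18001·22741
1 = 18001·392701 − 76430·92490
So 92490·(-76430) ≡ 1 (mod 392701), and -76430 ≡ 316271 (mod 392701).

316271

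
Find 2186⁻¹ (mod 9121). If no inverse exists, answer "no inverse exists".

3000

gcd(9121, 2186) by repeated division:
9121 = 4*2186 + 377
2186 = 5*377 + 301
377 = 1*301 + 76
301 = 3*76 + 73
76 = 1*73 + 3
73 = 24*3 + 1
3 = 3*1 + 0
gcd = 1, so the inverse exists. Back-substitute:
1 = 73 − 24·3
1 = −24·76 + 25·73
1 = 25·301 − 99·76
1 = −99·377 + 124·301
1 = 124·2186 − 719·377
1 = −719·9121 + 3000·2186
So 2186·3000 ≡ 1 (mod 9121).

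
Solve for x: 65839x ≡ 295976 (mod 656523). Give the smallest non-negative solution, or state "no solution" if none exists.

First find gcd(65839, 656523):
656523 = 9×65839 + 63972
65839 = 1×63972 + 1867
63972 = 34×1867 + 494
1867 = 3×494 + 385
494 = 1×385 + 109
385 = 3×109 + 58
109 = 1×58 + 51
58 = 1×51 + 7
51 = 7×7 + 2
7 = 3×2 + 1
2 = 2×1 + 0
gcd = 1, so a unique solution mod 656523 exists.
Back-substitute for the Bézout coefficients:
1 = 7 − 3·2
1 = −3·51 + 22·7
1 = 22·58 − 25·51
1 = −25·109 + 47·58
1 = 47·385 − 166·109
1 = −166·494 + 213·385
1 = 213·1867 − 805·494
1 = −805·63972 + 27583·1867
1 = 27583·65839 − 28388·63972
1 = −28388·656523 + 283075·65839
So 65839·(283075) ≡ 1 (mod 656523), giving 65839⁻¹ ≡ 283075.
x ≡ 65839⁻¹·295976 ≡ 283075·295976 ≡ 567032 (mod 656523).

567032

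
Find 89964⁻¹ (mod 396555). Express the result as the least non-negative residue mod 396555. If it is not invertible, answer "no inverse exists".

no inverse exists

Euclidean algorithm on 396555, 89964:
396555 = 4*89964 + 36699
89964 = 2*36699 + 16566
36699 = 2*16566 + 3567
16566 = 4*3567 + 2298
3567 = 1*2298 + 1269
2298 = 1*1269 + 1029
1269 = 1*1029 + 240
1029 = 4*240 + 69
240 = 3*69 + 33
69 = 2*33 + 3
33 = 11*3 + 0
The gcd is 3, not 1, hence no inverse exists.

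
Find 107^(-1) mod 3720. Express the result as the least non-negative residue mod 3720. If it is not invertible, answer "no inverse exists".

gcd(3720, 107) by repeated division:
3720 = 34·107 + 82
107 = 1·82 + 25
82 = 3·25 + 7
25 = 3·7 + 4
7 = 1·4 + 3
4 = 1·3 + 1
3 = 3·1 + 0
Since gcd(107, 3720) = 1, back-substitute to write 1 as a combination:
1 = 4 − 3
1 = −7 + 2·4
1 = 2·25 − 7·7
1 = −7·82 + 23·25
1 = 23·107 − 30·82
1 = −30·3720 + 1043·107
So 107·1043 ≡ 1 (mod 3720).

1043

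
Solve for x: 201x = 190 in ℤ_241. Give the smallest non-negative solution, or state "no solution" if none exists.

First find gcd(201, 241):
241 = 1×201 + 40
201 = 5×40 + 1
40 = 40×1 + 0
gcd = 1, so a unique solution mod 241 exists.
Back-substitute for the Bézout coefficients:
1 = 201 − 5·40
1 = −5·241 + 6·201
So 201·(6) ≡ 1 (mod 241), giving 201⁻¹ ≡ 6.
x ≡ 201⁻¹·190 ≡ 6·190 ≡ 176 (mod 241).

176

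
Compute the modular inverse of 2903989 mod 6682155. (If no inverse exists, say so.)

1256029

Extended Euclidean algorithm:
6682155 = 2×2903989 + 874177
2903989 = 3×874177 + 281458
874177 = 3×281458 + 29803
281458 = 9×29803 + 13231
29803 = 2×13231 + 3341
13231 = 3×3341 + 3208
3341 = 1×3208 + 133
3208 = 24×133 + 16
133 = 8×16 + 5
16 = 3×5 + 1
5 = 5×1 + 0
Since gcd(2903989, 6682155) = 1, back-substitute to write 1 as a combination:
1 = 16 − 3·5
1 = −3·133 + 25·16
1 = 25·3208 − 603·133
1 = −603·3341 + 628·3208
1 = 628·13231 − 2487·3341
1 = −2487·29803 + 5602·13231
1 = 5602·281458 − 52905·29803
1 = −52905·874177 + 164317·281458
1 = 164317·2903989 − 545856·874177
1 = −545856·6682155 + 1256029·2903989
So 2903989·1256029 ≡ 1 (mod 6682155).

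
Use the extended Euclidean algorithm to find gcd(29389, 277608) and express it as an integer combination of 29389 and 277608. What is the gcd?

Euclidean algorithm:
277608 = 9·29389 + 13107
29389 = 2·13107 + 3175
13107 = 4·3175 + 407
3175 = 7·407 + 326
407 = 1·326 + 81
326 = 4·81 + 2
81 = 40·2 + 1
2 = 2·1 + 0
gcd(29389, 277608) = 1.
Express as a combination:
1 = 81 − 40·2
1 = −40·326 + 161·81
1 = 161·407 − 201·326
1 = −201·3175 + 1568·407
1 = 1568·13107 − 6473·3175
1 = −6473·29389 + 14514·13107
1 = 14514·277608 − 137099·29389
So 1 = (14514)·277608 + (-137099)·29389.

1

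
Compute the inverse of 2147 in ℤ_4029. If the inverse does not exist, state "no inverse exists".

Run Euclid on (4029, 2147):
4029 = 1·2147 + 1882
2147 = 1·1882 + 265
1882 = 7·265 + 27
265 = 9·27 + 22
27 = 1·22 + 5
22 = 4·5 + 2
5 = 2·2 + 1
2 = 2·1 + 0
gcd = 1, so the inverse exists. Back-substitute:
1 = 5 − 2·2
1 = −2·22 + 9·5
1 = 9·27 − 11·22
1 = −11·265 + 108·27
1 = 108·1882 − 767·265
1 = −767·2147 + 875·1882
1 = 875·4029 − 1642·2147
Thus 2147·(-1642) ≡ 1 (mod 4029); reducing, -1642 mod 4029 = 2387.

2387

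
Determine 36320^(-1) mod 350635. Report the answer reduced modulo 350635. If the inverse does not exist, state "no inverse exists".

no inverse exists

Euclidean algorithm on 350635, 36320:
350635 = 9*36320 + 23755
36320 = 1*23755 + 12565
23755 = 1*12565 + 11190
12565 = 1*11190 + 1375
11190 = 8*1375 + 190
1375 = 7*190 + 45
190 = 4*45 + 10
45 = 4*10 + 5
10 = 2*5 + 0
gcd(36320, 350635) = 5 ≠ 1, so 36320 has no multiplicative inverse modulo 350635.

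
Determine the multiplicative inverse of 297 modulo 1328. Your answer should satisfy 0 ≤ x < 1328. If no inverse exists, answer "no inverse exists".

313

Run Euclid on (1328, 297):
1328 = 4*297 + 140
297 = 2*140 + 17
140 = 8*17 + 4
17 = 4*4 + 1
4 = 4*1 + 0
Since gcd(297, 1328) = 1, back-substitute to write 1 as a combination:
1 = 17 − 4·4
1 = −4·140 + 33·17
1 = 33·297 − 70·140
1 = −70·1328 + 313·297
So 297·313 ≡ 1 (mod 1328).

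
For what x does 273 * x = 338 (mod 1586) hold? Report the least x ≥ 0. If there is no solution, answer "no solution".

First find gcd(273, 1586):
1586 = 5*273 + 221
273 = 1*221 + 52
221 = 4*52 + 13
52 = 4*13 + 0
gcd = 13 and 13 | 338, so solutions exist. Divide through by 13: 21x ≡ 26 (mod 122).
Now find 21⁻¹ mod 122:
122 = 5*21 + 17
21 = 1*17 + 4
17 = 4*4 + 1
4 = 4*1 + 0
Back-substitute:
1 = 17 − 4·4
1 = −4·21 + 5·17
1 = 5·122 − 29·21
So 21·(-29) ≡ 1 (mod 122), i.e. 21⁻¹ ≡ 93.
Then x ≡ 93·26 ≡ 100 (mod 122); the smallest non-negative solution is x = 100.

100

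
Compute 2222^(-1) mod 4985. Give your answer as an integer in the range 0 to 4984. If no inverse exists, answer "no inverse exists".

Apply the Euclidean algorithm to 4985 and 2222:
4985 = 2·2222 + 541
2222 = 4·541 + 58
541 = 9·58 + 19
58 = 3·19 + 1
19 = 19·1 + 0
Since gcd(2222, 4985) = 1, back-substitute to write 1 as a combination:
1 = 58 − 3·19
1 = −3·541 + 28·58
1 = 28·2222 − 115·541
1 = −115·4985 + 258·2222
So 2222·258 ≡ 1 (mod 4985).

258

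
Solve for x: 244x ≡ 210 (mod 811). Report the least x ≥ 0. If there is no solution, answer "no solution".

300

First find gcd(244, 811):
811 = 3·244 + 79
244 = 3·79 + 7
79 = 11·7 + 2
7 = 3·2 + 1
2 = 2·1 + 0
gcd = 1, so a unique solution mod 811 exists.
Back-substitute for the Bézout coefficients:
1 = 7 − 3·2
1 = −3·79 + 34·7
1 = 34·244 − 105·79
1 = −105·811 + 349·244
So 244·(349) ≡ 1 (mod 811), giving 244⁻¹ ≡ 349.
x ≡ 244⁻¹·210 ≡ 349·210 ≡ 300 (mod 811).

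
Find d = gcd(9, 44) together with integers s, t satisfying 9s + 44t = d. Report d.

1

Euclidean algorithm:
44 = 4*9 + 8
9 = 1*8 + 1
8 = 8*1 + 0
gcd(9, 44) = 1.
Back-substituting:
1 = 9 − 8
1 = −44 + 5·9
So 1 = (-1)·44 + (5)·9.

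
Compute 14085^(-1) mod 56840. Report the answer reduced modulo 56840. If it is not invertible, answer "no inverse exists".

Euclidean algorithm on 56840, 14085:
56840 = 4·14085 + 500
14085 = 28·500 + 85
500 = 5·85 + 75
85 = 1·75 + 10
75 = 7·10 + 5
10 = 2·5 + 0
The gcd is 5, not 1, hence no inverse exists.

no inverse exists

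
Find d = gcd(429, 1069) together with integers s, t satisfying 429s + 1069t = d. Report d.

Euclidean algorithm:
1069 = 2*429 + 211
429 = 2*211 + 7
211 = 30*7 + 1
7 = 7*1 + 0
gcd(429, 1069) = 1.
Working backward:
1 = 211 − 30·7
1 = −30·429 + 61·211
1 = 61·1069 − 152·429
So 1 = (61)·1069 + (-152)·429.

1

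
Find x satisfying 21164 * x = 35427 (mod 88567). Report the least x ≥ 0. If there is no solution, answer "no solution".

First find gcd(21164, 88567):
88567 = 4×21164 + 3911
21164 = 5×3911 + 1609
3911 = 2×1609 + 693
1609 = 2×693 + 223
693 = 3×223 + 24
223 = 9×24 + 7
24 = 3×7 + 3
7 = 2×3 + 1
3 = 3×1 + 0
gcd = 1, so a unique solution mod 88567 exists.
Back-substitute for the Bézout coefficients:
1 = 7 − 2·3
1 = −2·24 + 7·7
1 = 7·223 − 65·24
1 = −65·693 + 202·223
1 = 202·1609 − 469·693
1 = −469·3911 + 1140·1609
1 = 1140·21164 − 6169·3911
1 = −6169·88567 + 25816·21164
So 21164·(25816) ≡ 1 (mod 88567), giving 21164⁻¹ ≡ 25816.
x ≡ 21164⁻¹·35427 ≡ 25816·35427 ≡ 40590 (mod 88567).

40590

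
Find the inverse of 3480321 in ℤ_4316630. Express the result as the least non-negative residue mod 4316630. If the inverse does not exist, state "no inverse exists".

1382881

Apply the Euclidean algorithm to 4316630 and 3480321:
4316630 = 1×3480321 + 836309
3480321 = 4×836309 + 135085
836309 = 6×135085 + 25799
135085 = 5×25799 + 6090
25799 = 4×6090 + 1439
6090 = 4×1439 + 334
1439 = 4×334 + 103
334 = 3×103 + 25
103 = 4×25 + 3
25 = 8×3 + 1
3 = 3×1 + 0
Since gcd(3480321, 4316630) = 1, back-substitute to write 1 as a combination:
1 = 25 − 8·3
1 = −8·103 + 33·25
1 = 33·334 − 107·103
1 = −107·1439 + 461·334
1 = 461·6090 − 1951·1439
1 = −1951·25799 + 8265·6090
1 = 8265·135085 − 43276·25799
1 = −43276·836309 + 267921·135085
1 = 267921·3480321 − 1114960·836309
1 = −1114960·4316630 + 1382881·3480321
So 3480321·1382881 ≡ 1 (mod 4316630).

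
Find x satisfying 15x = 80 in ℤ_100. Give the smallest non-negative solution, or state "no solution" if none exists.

12

First find gcd(15, 100):
100 = 6*15 + 10
15 = 1*10 + 5
10 = 2*5 + 0
gcd = 5 and 5 | 80, so solutions exist. Divide through by 5: 3x ≡ 16 (mod 20).
Now find 3⁻¹ mod 20:
20 = 6·3 + 2
3 = 1·2 + 1
2 = 2·1 + 0
Back-substitute:
1 = 3 − 2
1 = −20 + 7·3
So 3⁻¹ ≡ 7 (mod 20).
Then x ≡ 7·16 ≡ 12 (mod 20); the smallest non-negative solution is x = 12.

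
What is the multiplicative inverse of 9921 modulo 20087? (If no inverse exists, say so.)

6641

Apply the Euclidean algorithm to 20087 and 9921:
20087 = 2·9921 + 245
9921 = 40·245 + 121
245 = 2·121 + 3
121 = 40·3 + 1
3 = 3·1 + 0
The gcd is 1. Working backward:
1 = 121 − 40·3
1 = −40·245 + 81·121
1 = 81·9921 − 3280·245
1 = −3280·20087 + 6641·9921
So 9921·6641 ≡ 1 (mod 20087).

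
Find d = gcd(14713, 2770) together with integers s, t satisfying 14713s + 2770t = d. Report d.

1

Euclidean algorithm:
14713 = 5×2770 + 863
2770 = 3×863 + 181
863 = 4×181 + 139
181 = 1×139 + 42
139 = 3×42 + 13
42 = 3×13 + 3
13 = 4×3 + 1
3 = 3×1 + 0
gcd(14713, 2770) = 1.
Express as a combination:
1 = 13 − 4·3
1 = −4·42 + 13·13
1 = 13·139 − 43·42
1 = −43·181 + 56·139
1 = 56·863 − 267·181
1 = −267·2770 + 857·863
1 = 857·14713 − 4552·2770
So 1 = (857)·14713 + (-4552)·2770.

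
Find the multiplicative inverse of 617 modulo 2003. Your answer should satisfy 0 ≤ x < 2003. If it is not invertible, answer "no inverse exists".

224

Apply the Euclidean algorithm to 2003 and 617:
2003 = 3×617 + 152
617 = 4×152 + 9
152 = 16×9 + 8
9 = 1×8 + 1
8 = 8×1 + 0
Since gcd(617, 2003) = 1, back-substitute to write 1 as a combination:
1 = 9 − 8
1 = −152 + 17·9
1 = 17·617 − 69·152
1 = −69·2003 + 224·617
So 617·224 ≡ 1 (mod 2003).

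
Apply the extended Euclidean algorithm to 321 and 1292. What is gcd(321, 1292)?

1

Apply Euclid's algorithm to 1292 and 321:
1292 = 4×321 + 8
321 = 40×8 + 1
8 = 8×1 + 0
gcd(321, 1292) = 1.
Express as a combination:
1 = 321 − 40·8
1 = −40·1292 + 161·321
So 1 = (-40)·1292 + (161)·321.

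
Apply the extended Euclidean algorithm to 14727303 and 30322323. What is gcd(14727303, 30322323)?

Euclidean algorithm:
30322323 = 2·14727303 + 867717
14727303 = 16·867717 + 843831
867717 = 1·843831 + 23886
843831 = 35·23886 + 7821
23886 = 3·7821 + 423
7821 = 18·423 + 207
423 = 2·207 + 9
207 = 23·9 + 0
gcd(14727303, 30322323) = 9.
Back-substituting:
9 = 423 − 2·207
9 = −2·7821 + 37·423
9 = 37·23886 − 113·7821
9 = −113·843831 + 3992·23886
9 = 3992·867717 − 4105·843831
9 = −4105·14727303 + 69672·867717
9 = 69672·30322323 − 143449·14727303
So 9 = (69672)·30322323 + (-143449)·14727303.

9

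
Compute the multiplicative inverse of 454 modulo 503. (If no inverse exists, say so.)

Extended Euclidean algorithm:
503 = 1·454 + 49
454 = 9·49 + 13
49 = 3·13 + 10
13 = 1·10 + 3
10 = 3·3 + 1
3 = 3·1 + 0
Since gcd(454, 503) = 1, back-substitute to write 1 as a combination:
1 = 10 − 3·3
1 = −3·13 + 4·10
1 = 4·49 − 15·13
1 = −15·454 + 139·49
1 = 139·503 − 154·454
So 454·(-154) ≡ 1 (mod 503), and -154 ≡ 349 (mod 503).

349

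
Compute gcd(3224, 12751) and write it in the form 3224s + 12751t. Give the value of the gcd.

Euclidean algorithm:
12751 = 3·3224 + 3079
3224 = 1·3079 + 145
3079 = 21·145 + 34
145 = 4·34 + 9
34 = 3·9 + 7
9 = 1·7 + 2
7 = 3·2 + 1
2 = 2·1 + 0
gcd(3224, 12751) = 1.
Express as a combination:
1 = 7 − 3·2
1 = −3·9 + 4·7
1 = 4·34 − 15·9
1 = −15·145 + 64·34
1 = 64·3079 − 1359·145
1 = −1359·3224 + 1423·3079
1 = 1423·12751 − 5628·3224
So 1 = (1423)·12751 + (-5628)·3224.

1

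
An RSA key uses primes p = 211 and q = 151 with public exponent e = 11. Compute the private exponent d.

φ(n) = (p−1)(q−1) = 210·150 = 31500.
Need d with 11·d ≡ 1 (mod 31500). Apply the extended Euclidean algorithm:
31500 = 2863*11 + 7
11 = 1*7 + 4
7 = 1*4 + 3
4 = 1*3 + 1
3 = 3*1 + 0
Back-substitute:
1 = 4 − 3
1 = −7 + 2·4
1 = 2·11 − 3·7
1 = −3·31500 + 8591·11
So 11·8591 ≡ 1 (mod 31500), hence d = 8591.

8591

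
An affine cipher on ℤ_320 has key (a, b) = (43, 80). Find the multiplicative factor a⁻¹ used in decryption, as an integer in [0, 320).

67

Extended Euclidean algorithm:
320 = 7·43 + 19
43 = 2·19 + 5
19 = 3·5 + 4
5 = 1·4 + 1
4 = 4·1 + 0
The gcd is 1. Working backward:
1 = 5 − 4
1 = −19 + 4·5
1 = 4·43 − 9·19
1 = −9·320 + 67·43
So 43·67 ≡ 1 (mod 320).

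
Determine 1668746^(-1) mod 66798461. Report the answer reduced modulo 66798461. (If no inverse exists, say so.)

gcd(66798461, 1668746) by repeated division:
66798461 = 40*1668746 + 48621
1668746 = 34*48621 + 15632
48621 = 3*15632 + 1725
15632 = 9*1725 + 107
1725 = 16*107 + 13
107 = 8*13 + 3
13 = 4*3 + 1
3 = 3*1 + 0
The gcd is 1. Working backward:
1 = 13 − 4·3
1 = −4·107 + 33·13
1 = 33·1725 − 532·107
1 = −532·15632 + 4821·1725
1 = 4821·48621 − 14995·15632
1 = −14995·1668746 + 514651·48621
1 = 514651·66798461 − 20601035·1668746
So 1668746·(-20601035) ≡ 1 (mod 66798461), and -20601035 ≡ 46197426 (mod 66798461).

46197426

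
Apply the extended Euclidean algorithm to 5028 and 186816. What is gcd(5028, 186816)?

Repeated division:
186816 = 37×5028 + 780
5028 = 6×780 + 348
780 = 2×348 + 84
348 = 4×84 + 12
84 = 7×12 + 0
gcd(5028, 186816) = 12.
Express as a combination:
12 = 348 − 4·84
12 = −4·780 + 9·348
12 = 9·5028 − 58·780
12 = −58·186816 + 2155·5028
So 12 = (-58)·186816 + (2155)·5028.

12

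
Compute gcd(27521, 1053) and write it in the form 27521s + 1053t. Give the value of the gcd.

13

Apply Euclid's algorithm to 27521 and 1053:
27521 = 26×1053 + 143
1053 = 7×143 + 52
143 = 2×52 + 39
52 = 1×39 + 13
39 = 3×13 + 0
gcd(27521, 1053) = 13.
Express as a combination:
13 = 52 − 39
13 = −143 + 3·52
13 = 3·1053 − 22·143
13 = −22·27521 + 575·1053
So 13 = (-22)·27521 + (575)·1053.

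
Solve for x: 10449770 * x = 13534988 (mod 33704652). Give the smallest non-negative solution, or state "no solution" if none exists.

14127322

First find gcd(10449770, 33704652):
33704652 = 3×10449770 + 2355342
10449770 = 4×2355342 + 1028402
2355342 = 2×1028402 + 298538
1028402 = 3×298538 + 132788
298538 = 2×132788 + 32962
132788 = 4×32962 + 940
32962 = 35×940 + 62
940 = 15×62 + 10
62 = 6×10 + 2
10 = 5×2 + 0
gcd = 2 and 2 | 13534988, so solutions exist. Divide through by 2: 5224885x ≡ 6767494 (mod 16852326).
Now find 5224885⁻¹ mod 16852326:
16852326 = 3×5224885 + 1177671
5224885 = 4×1177671 + 514201
1177671 = 2×514201 + 149269
514201 = 3×149269 + 66394
149269 = 2×66394 + 16481
66394 = 4×16481 + 470
16481 = 35×470 + 31
470 = 15×31 + 5
31 = 6×5 + 1
5 = 5×1 + 0
Back-substitute:
1 = 31 − 6·5
1 = −6·470 + 91·31
1 = 91·16481 − 3191·470
1 = −3191·66394 + 12855·16481
1 = 12855·149269 − 28901·66394
1 = −28901·514201 + 99558·149269
1 = 99558·1177671 − 228017·514201
1 = −228017·5224885 + 1011626·1177671
1 = 1011626·16852326 − 3262895·5224885
So 5224885·(-3262895) ≡ 1 (mod 16852326), i.e. 5224885⁻¹ ≡ 13589431.
Then x ≡ 13589431·6767494 ≡ 14127322 (mod 16852326); the smallest non-negative solution is x = 14127322.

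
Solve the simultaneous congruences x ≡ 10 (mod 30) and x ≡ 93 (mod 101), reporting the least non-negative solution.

Write x = 10 + 30·k. Then 30·k ≡ 93 − 10 ≡ 83 (mod 101).
Need 30⁻¹ mod 101. Extended Euclid on (101, 30):
101 = 3·30 + 11
30 = 2·11 + 8
11 = 1·8 + 3
8 = 2·3 + 2
3 = 1·2 + 1
2 = 2·1 + 0
Back-substitute:
1 = 3 − 2
1 = −8 + 3·3
1 = 3·11 − 4·8
1 = −4·30 + 11·11
1 = 11·101 − 37·30
30⁻¹ ≡ 64 (mod 101), so k ≡ 64·83 ≡ 60 (mod 101).
x = 10 + 30·60 = 1810.

1810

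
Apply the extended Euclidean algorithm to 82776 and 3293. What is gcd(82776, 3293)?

Repeated division:
82776 = 25*3293 + 451
3293 = 7*451 + 136
451 = 3*136 + 43
136 = 3*43 + 7
43 = 6*7 + 1
7 = 7*1 + 0
gcd(82776, 3293) = 1.
Back-substituting:
1 = 43 − 6·7
1 = −6·136 + 19·43
1 = 19·451 − 63·136
1 = −63·3293 + 460·451
1 = 460·82776 − 11563·3293
So 1 = (460)·82776 + (-11563)·3293.

1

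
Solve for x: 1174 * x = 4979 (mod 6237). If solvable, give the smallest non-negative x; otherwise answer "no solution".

First find gcd(1174, 6237):
6237 = 5·1174 + 367
1174 = 3·367 + 73
367 = 5·73 + 2
73 = 36·2 + 1
2 = 2·1 + 0
gcd = 1, so a unique solution mod 6237 exists.
Back-substitute for the Bézout coefficients:
1 = 73 − 36·2
1 = −36·367 + 181·73
1 = 181·1174 − 579·367
1 = −579·6237 + 3076·1174
So 1174·(3076) ≡ 1 (mod 6237), giving 1174⁻¹ ≡ 3076.
x ≡ 1174⁻¹·4979 ≡ 3076·4979 ≡ 3569 (mod 6237).

3569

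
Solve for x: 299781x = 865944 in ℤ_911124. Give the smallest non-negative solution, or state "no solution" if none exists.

First find gcd(299781, 911124):
911124 = 3*299781 + 11781
299781 = 25*11781 + 5256
11781 = 2*5256 + 1269
5256 = 4*1269 + 180
1269 = 7*180 + 9
180 = 20*9 + 0
gcd = 9 and 9 | 865944, so solutions exist. Divide through by 9: 33309x ≡ 96216 (mod 101236).
Now find 33309⁻¹ mod 101236:
101236 = 3·33309 + 1309
33309 = 25·1309 + 584
1309 = 2·584 + 141
584 = 4·141 + 20
141 = 7·20 + 1
20 = 20·1 + 0
Back-substitute:
1 = 141 − 7·20
1 = −7·584 + 29·141
1 = 29·1309 − 65·584
1 = −65·33309 + 1654·1309
1 = 1654·101236 − 5027·33309
So 33309·(-5027) ≡ 1 (mod 101236), i.e. 33309⁻¹ ≡ 96209.
Then x ≡ 96209·96216 ≡ 27776 (mod 101236); the smallest non-negative solution is x = 27776.

27776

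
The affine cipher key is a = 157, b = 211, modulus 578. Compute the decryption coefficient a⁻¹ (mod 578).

81

Run Euclid on (578, 157):
578 = 3×157 + 107
157 = 1×107 + 50
107 = 2×50 + 7
50 = 7×7 + 1
7 = 7×1 + 0
The gcd is 1. Working backward:
1 = 50 − 7·7
1 = −7·107 + 15·50
1 = 15·157 − 22·107
1 = −22·578 + 81·157
So 157·81 ≡ 1 (mod 578).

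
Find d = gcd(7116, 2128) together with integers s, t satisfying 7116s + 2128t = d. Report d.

Repeated division:
7116 = 3×2128 + 732
2128 = 2×732 + 664
732 = 1×664 + 68
664 = 9×68 + 52
68 = 1×52 + 16
52 = 3×16 + 4
16 = 4×4 + 0
gcd(7116, 2128) = 4.
Express as a combination:
4 = 52 − 3·16
4 = −3·68 + 4·52
4 = 4·664 − 39·68
4 = −39·732 + 43·664
4 = 43·2128 − 125·732
4 = −125·7116 + 418·2128
So 4 = (-125)·7116 + (418)·2128.

4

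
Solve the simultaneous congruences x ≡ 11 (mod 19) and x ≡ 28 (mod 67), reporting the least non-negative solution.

Write x = 11 + 19·k. Then 19·k ≡ 28 − 11 ≡ 17 (mod 67).
Need 19⁻¹ mod 67. Extended Euclid on (67, 19):
67 = 3*19 + 10
19 = 1*10 + 9
10 = 1*9 + 1
9 = 9*1 + 0
Back-substitute:
1 = 10 − 9
1 = −19 + 2·10
1 = 2·67 − 7·19
19⁻¹ ≡ 60 (mod 67), so k ≡ 60·17 ≡ 15 (mod 67).
x = 11 + 19·15 = 296.

296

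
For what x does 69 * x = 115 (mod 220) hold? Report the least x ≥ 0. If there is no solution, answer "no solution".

75

First find gcd(69, 220):
220 = 3×69 + 13
69 = 5×13 + 4
13 = 3×4 + 1
4 = 4×1 + 0
gcd = 1, so a unique solution mod 220 exists.
Back-substitute for the Bézout coefficients:
1 = 13 − 3·4
1 = −3·69 + 16·13
1 = 16·220 − 51·69
So 69·(-51) ≡ 1 (mod 220), giving 69⁻¹ ≡ 169.
x ≡ 69⁻¹·115 ≡ 169·115 ≡ 75 (mod 220).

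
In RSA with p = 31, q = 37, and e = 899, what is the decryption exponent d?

179

φ(n) = (p−1)(q−1) = 30·36 = 1080.
Need d with 899·d ≡ 1 (mod 1080). Apply the extended Euclidean algorithm:
1080 = 1·899 + 181
899 = 4·181 + 175
181 = 1·175 + 6
175 = 29·6 + 1
6 = 6·1 + 0
Back-substitute:
1 = 175 − 29·6
1 = −29·181 + 30·175
1 = 30·899 − 149·181
1 = −149·1080 + 179·899
So 899·179 ≡ 1 (mod 1080), hence d = 179.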